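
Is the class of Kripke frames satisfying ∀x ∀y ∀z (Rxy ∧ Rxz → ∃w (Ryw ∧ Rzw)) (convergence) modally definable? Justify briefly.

Yes, by ◇□r → □◇r

The condition is convergence. A defining modal formula is ◇□r → □◇r.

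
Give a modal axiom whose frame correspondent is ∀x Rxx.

□ψ → ψ

The condition is reflexivity. The T schema □ψ → ψ defines it.
Suppose □ψ→ψ is valid. At any x set V(ψ)={w : Rxw}. Then □ψ holds at x, so ψ holds at x, i.e. Rxx.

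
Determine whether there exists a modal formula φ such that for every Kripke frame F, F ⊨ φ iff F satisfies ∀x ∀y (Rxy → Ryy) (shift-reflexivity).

Yes, by □(□q → q)

Yes: it is shift-reflexivity, defined by the T□ schema □(□q → q).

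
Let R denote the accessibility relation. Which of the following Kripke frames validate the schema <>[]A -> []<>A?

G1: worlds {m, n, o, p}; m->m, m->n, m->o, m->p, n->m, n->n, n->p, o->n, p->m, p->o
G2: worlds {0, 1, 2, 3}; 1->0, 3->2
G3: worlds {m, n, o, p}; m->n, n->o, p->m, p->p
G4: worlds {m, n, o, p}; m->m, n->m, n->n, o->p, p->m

G4

This is the axiom for convergence; its first-order frame correspondent is forall x forall y forall z (Rxy & Rxz -> exists w (Ryw & Rzw)).
G1: fails — Rmo and Rmp but o and p have no common successor.
G2: fails — R10 and R10 but 0 and 0 have no common successor.
G3: fails — Rno and Rno but o and o have no common successor.
G4: holds.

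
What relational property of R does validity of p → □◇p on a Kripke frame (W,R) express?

Symmetry

Suppose p→□◇p is valid. Take Rxy and set V(p)={x}. Then p at x, so □◇p at x, so ◇p at y, so some z with Ryz has p; z=x, i.e. Ryx.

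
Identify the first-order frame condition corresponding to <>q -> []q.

partial functionality: forall x forall y forall z (Rxy & Rxz -> y = z)

Suppose ◇q→□q is valid. Take Rxy, Rxz and set V(q)={y}. Then ◇q at x, so □q at x, so q at z, i.e. z=y.
Conversely, on a frame with partial functionality the schema holds at every world under every valuation.
Frame condition: forall x forall y forall z (Rxy & Rxz -> y = z).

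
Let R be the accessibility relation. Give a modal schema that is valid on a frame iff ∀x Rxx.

The condition is reflexivity. The T schema □r → r defines it.
Suppose □r→r is valid. At any x set V(r)={w : Rxw}. Then □r holds at x, so r holds at x, i.e. Rxx.

□r → r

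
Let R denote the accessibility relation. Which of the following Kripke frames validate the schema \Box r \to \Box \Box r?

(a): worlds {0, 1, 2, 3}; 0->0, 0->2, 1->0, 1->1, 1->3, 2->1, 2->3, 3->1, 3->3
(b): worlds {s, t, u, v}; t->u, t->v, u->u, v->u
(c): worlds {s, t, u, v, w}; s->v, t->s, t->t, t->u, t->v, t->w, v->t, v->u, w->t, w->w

(b)

The schema corresponds to transitivity: \forall x \forall y \forall z (Rxy \wedge Ryz \to Rxz).
(a): fails — R10 and R02 but not R12.
(b): satisfies the condition.
(c): fails — Rwt and Rtv but not Rwv.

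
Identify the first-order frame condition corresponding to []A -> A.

Suppose □A→A is valid. At any x set V(A)={w : Rxw}. Then □A holds at x, so A holds at x, i.e. Rxx.

reflexivity: forall x Rxx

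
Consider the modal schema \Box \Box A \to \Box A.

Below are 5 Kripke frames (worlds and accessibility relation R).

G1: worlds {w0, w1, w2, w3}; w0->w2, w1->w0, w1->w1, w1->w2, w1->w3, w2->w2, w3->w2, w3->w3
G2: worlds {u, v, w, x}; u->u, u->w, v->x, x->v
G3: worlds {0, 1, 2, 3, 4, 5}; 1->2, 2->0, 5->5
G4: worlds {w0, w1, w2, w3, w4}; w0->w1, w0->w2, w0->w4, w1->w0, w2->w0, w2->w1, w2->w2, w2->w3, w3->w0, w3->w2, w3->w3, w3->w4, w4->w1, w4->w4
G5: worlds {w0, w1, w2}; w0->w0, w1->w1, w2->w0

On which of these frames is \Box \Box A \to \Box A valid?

This is the axiom for density; its first-order frame correspondent is \forall x \forall y (Rxy \to \exists z (Rxz \wedge Rzy)).
G1: holds.
G2: fails — Rvx but no z with Rvz and Rzx.
G3: fails — R12 but no z with R1z and Rz2.
G4: fails — Rw1w0 but no z with Rw1z and Rzw0.
G5: holds.

G1, G5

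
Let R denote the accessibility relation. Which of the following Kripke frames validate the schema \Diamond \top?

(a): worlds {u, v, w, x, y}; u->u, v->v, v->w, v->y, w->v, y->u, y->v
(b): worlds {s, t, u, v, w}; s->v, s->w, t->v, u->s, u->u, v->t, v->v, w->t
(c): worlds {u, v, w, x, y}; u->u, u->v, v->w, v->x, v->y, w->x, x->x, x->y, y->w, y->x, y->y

(b), (c)

This is the axiom for seriality; its first-order frame correspondent is \forall x \exists y Rxy.
(a): fails — world x has no successor.
(b): condition met.
(c): condition met.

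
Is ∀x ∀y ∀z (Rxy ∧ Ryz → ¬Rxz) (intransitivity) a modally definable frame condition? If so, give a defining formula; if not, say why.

No — not modally definable

Modal frame validity is preserved under surjective bounded morphisms.
The 5-cycle (worlds w0,w1,w2,w3,w4 with w0→w1→w2→w3→w4→w0) is intransitive. Mapping every world to a single reflexive point • is a surjective bounded morphism; the reflexive point is not intransitive (R••∧R•• but R••).
Hence intransitivity is not modally definable.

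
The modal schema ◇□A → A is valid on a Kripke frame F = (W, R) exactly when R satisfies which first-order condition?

Equivalently (dual form): A → □◇A.
Suppose A→□◇A is valid. Take Rxy and set V(A)={x}. Then A at x, so □◇A at x, so ◇A at y, so some z with Ryz has A; z=x, i.e. Ryx.
Conversely, any frame satisfying ∀x ∀y (Rxy → Ryx) validates the schema.
So the correspondent is symmetry.

symmetry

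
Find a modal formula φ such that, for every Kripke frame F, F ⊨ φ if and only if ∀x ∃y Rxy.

A defining formula is □r → ◇r (the D axiom).
Suppose □r→◇r is valid. At any x set V(r)=W. Then □r at x, so ◇r at x, so x has a successor.

□r → ◇r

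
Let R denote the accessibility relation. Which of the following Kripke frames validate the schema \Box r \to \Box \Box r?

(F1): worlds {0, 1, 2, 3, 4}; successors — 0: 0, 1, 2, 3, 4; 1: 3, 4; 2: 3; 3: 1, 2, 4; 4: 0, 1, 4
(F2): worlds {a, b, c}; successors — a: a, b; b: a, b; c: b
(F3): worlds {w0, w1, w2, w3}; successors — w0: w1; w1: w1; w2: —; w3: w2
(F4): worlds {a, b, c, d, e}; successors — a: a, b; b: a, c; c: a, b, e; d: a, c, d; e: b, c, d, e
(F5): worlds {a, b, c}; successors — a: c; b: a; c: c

(F3)

Frame correspondent (Sahlqvist): \forall x \forall y \forall z (Rxy \wedge Ryz \to Rxz) — i.e. transitivity.
(F1): fails — R34 and R40 but not R30.
(F2): fails — Rcb and Rba but not Rca.
(F3): condition met.
(F4): fails — Rbc and Rcb but not Rbb.
(F5): fails — Rba and Rac but not Rbc.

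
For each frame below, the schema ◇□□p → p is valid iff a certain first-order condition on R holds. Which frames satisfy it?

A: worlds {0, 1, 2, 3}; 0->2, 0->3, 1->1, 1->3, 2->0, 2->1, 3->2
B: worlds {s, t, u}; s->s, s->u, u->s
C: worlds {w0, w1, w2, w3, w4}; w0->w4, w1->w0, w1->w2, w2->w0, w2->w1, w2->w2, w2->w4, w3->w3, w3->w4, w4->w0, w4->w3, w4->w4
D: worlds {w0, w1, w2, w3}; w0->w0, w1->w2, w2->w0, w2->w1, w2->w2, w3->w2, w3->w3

Frame correspondent (Sahlqvist): ∀x ∀y (xRy → ∃w (yR²w ∧ x = w)) — i.e. a generalized confluence (Geach) condition.
A: fails — 0R2 but no w with 2R²w and 0=w.
B: ✓.
C: fails — w1Rw0 but no w with w0R²w and w1=w.
D: fails — w2Rw0 but no w with w0R²w and w2=w.
Valid on: B.

B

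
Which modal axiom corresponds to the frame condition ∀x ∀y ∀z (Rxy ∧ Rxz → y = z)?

◇ψ → □ψ

This is partial functionality; the standard corresponding axiom is CD: ◇ψ → □ψ.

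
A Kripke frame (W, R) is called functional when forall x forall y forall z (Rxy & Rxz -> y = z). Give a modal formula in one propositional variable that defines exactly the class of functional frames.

The condition is partial functionality. The CD schema ◇p → □p defines it.
Suppose ◇p→□p is valid. Take Rxy, Rxz and set V(p)={y}. Then ◇p at x, so □p at x, so p at z, i.e. z=y.

◇p → □p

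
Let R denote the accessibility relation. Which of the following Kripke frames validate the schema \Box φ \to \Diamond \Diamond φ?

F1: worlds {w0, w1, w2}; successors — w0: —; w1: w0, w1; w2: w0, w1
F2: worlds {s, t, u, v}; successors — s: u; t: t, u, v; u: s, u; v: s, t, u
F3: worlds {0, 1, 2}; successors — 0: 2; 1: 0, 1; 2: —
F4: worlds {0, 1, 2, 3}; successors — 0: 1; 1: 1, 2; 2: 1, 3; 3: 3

F2, F4

This is the axiom for a generalized confluence (Geach) condition; its first-order frame correspondent is \forall x \exists w (xRw \wedge x R^2 w).
F1: fails — at w0 but no w with w0Rw and w0R²w.
F2: ✓.
F3: fails — at 0 but no w with 0Rw and 0R²w.
F4: ✓.
Valid on: F2, F4.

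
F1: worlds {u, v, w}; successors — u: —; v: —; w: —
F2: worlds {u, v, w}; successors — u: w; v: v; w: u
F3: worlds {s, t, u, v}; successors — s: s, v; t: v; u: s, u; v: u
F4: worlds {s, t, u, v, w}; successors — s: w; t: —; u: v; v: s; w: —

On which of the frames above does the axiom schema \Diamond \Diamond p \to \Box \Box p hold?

F1, F2, F4

The schema corresponds to a generalized confluence (Geach) condition: \forall x \forall y \forall z ((x R^2 y \wedge x R^2 z) \to \exists w (y = w \wedge z = w)).
F1: holds.
F2: holds.
F3: fails — sR²s, sR²u but s ≠ u.
F4: holds.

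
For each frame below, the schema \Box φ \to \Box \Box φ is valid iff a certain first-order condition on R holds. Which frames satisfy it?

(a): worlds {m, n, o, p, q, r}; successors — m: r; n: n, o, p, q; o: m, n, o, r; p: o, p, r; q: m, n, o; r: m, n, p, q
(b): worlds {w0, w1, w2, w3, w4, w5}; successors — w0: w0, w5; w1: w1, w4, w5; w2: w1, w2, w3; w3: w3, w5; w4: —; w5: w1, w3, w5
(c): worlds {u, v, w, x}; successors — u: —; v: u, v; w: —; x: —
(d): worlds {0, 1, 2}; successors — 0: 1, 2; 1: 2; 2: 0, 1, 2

(c)

Frame correspondent (Sahlqvist): \forall x \forall y \forall z (Rxy \wedge Ryz \to Rxz) — i.e. transitivity.
(a): fails — Ron and Rnp but not Rop.
(b): fails — Rw1w5 and Rw5w3 but not Rw1w3.
(c): condition met.
(d): fails — R02 and R20 but not R00.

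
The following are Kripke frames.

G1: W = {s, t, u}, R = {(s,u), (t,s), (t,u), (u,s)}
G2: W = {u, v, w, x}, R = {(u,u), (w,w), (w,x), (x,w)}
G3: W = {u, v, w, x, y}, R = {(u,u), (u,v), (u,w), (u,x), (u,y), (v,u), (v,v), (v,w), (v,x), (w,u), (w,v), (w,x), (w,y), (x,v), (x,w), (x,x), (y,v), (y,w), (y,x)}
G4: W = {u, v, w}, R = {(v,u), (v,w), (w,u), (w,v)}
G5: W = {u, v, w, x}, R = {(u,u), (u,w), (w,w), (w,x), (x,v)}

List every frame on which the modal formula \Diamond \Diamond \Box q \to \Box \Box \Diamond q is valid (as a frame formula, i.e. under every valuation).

G2, G3

Frame correspondent (Sahlqvist): \forall x \forall y \forall z ((x R^2 y \wedge x R^2 z) \to \exists w (yRw \wedge zRw)) — i.e. a generalized confluence (Geach) condition.
G1: fails — tR²s, tR²u but no w with sRw and uRw.
G2: satisfies the condition.
G3: satisfies the condition.
G4: fails — vR²u, vR²u but no t with uRt and uRt.
G5: fails — uR²u, uR²x but no t with uRt and xRt.
Valid on: G2, G3.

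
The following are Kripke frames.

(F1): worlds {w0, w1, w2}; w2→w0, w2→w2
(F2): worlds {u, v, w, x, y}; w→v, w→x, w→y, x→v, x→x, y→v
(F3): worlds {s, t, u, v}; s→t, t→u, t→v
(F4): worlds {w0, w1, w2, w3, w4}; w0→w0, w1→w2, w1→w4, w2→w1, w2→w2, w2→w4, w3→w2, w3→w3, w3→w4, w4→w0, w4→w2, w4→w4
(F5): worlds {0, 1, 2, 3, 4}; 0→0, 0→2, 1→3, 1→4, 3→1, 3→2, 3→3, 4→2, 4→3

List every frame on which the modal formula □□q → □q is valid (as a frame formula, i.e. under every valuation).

(F1), (F4)

This is the axiom for density; its first-order frame correspondent is ∀x ∀y (Rxy → ∃z (Rxz ∧ Rzy)).
(F1): condition met.
(F2): fails — Rwy but no z with Rwz and Rzy.
(F3): fails — Rtu but no z with Rtz and Rzu.
(F4): condition met.
(F5): fails — R14 but no z with R1z and Rz4.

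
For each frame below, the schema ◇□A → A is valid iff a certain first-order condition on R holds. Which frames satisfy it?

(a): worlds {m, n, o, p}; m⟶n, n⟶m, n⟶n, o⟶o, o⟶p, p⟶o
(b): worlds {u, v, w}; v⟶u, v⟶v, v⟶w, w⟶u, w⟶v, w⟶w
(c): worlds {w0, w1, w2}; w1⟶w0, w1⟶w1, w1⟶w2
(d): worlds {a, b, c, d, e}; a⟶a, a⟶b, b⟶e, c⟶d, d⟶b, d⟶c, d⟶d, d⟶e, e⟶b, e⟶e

(a)

The schema corresponds to symmetry: ∀x ∀y (Rxy → Ryx).
(a): satisfies the condition.
(b): fails — Rwu but not Ruw.
(c): fails — Rw1w2 but not Rw2w1.
(d): fails — Rab but not Rba.
Valid on: (a).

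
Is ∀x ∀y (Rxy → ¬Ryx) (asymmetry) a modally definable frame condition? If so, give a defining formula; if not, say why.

If a class were modally definable it would be closed under surjective bounded morphisms (Goldblatt–Thomason).
The 5-cycle (worlds s,t,u,v,w with s→t→u→v→w→s) is asymmetric. Mapping every world to a single reflexive point • is a surjective bounded morphism, and the reflexive point is not asymmetric (R•• but asymmetry requires ¬R••).
Hence asymmetry is not modally definable.

Not modally definable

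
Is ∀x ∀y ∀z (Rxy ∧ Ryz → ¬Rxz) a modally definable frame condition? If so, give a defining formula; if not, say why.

No

Modal frame validity is preserved under surjective bounded morphisms.
The 7-cycle (worlds a,b,c,d,e,f,g with a→b→c→d→e→f→g→a) is intransitive. Mapping every world to a single reflexive point • is a surjective bounded morphism; the reflexive point is not intransitive (R••∧R•• but R••).
So no modal formula (or set of formulas) defines exactly the intransitive frames.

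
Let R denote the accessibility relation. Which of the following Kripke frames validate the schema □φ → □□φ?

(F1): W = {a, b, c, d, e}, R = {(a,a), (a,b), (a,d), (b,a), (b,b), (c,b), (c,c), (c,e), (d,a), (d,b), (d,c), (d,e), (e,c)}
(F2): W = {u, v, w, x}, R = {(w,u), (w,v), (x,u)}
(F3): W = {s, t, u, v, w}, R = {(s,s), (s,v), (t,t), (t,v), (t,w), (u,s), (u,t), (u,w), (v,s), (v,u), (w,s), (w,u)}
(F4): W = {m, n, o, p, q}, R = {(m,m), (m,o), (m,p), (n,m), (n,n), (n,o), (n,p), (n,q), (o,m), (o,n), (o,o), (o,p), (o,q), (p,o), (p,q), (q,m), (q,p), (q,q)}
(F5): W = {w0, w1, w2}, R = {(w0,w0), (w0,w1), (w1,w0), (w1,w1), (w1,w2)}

The schema corresponds to transitivity: ∀x ∀y ∀z (Rxy ∧ Ryz → Rxz).
(F1): fails — Rec and Rcb but not Reb.
(F2): satisfies the condition.
(F3): fails — Rtv and Rvu but not Rtu.
(F4): fails — Rpo and Rom but not Rpm.
(F5): fails — Rw0w1 and Rw1w2 but not Rw0w2.

(F2)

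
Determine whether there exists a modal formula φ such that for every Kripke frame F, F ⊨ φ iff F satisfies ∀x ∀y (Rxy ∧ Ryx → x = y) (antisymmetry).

Any modally definable frame class is closed under surjective bounded morphisms.
The 6-cycle (worlds a,b,c,d,e,f with a→b→c→d→e→f→a) is antisymmetric. Sending even-indexed worlds to a and odd-indexed worlds to b is a surjective bounded morphism onto the two-world frame with a↔b, which is not antisymmetric.
Hence antisymmetry is not modally definable.

Not definable by any modal formula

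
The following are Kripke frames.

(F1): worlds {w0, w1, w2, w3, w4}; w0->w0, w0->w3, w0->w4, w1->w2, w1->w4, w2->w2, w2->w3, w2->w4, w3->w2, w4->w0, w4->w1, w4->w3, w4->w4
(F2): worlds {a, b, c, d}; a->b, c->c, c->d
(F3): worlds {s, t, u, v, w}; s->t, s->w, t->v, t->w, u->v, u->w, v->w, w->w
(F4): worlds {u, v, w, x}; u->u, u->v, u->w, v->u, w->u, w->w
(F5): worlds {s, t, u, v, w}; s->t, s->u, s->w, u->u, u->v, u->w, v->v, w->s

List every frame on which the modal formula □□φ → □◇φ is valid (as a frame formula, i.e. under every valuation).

This is the axiom for a generalized confluence (Geach) condition; its first-order frame correspondent is ∀x ∀z (xRz → ∃w (xR²w ∧ zRw)).
(F1): ✓.
(F2): fails — aRb but no w with aR²w and bRw.
(F3): ✓.
(F4): ✓.
(F5): fails — sRt but no w* with sR²w* and tRw*.
Valid on: (F1), (F3), (F4).

(F1), (F3), (F4)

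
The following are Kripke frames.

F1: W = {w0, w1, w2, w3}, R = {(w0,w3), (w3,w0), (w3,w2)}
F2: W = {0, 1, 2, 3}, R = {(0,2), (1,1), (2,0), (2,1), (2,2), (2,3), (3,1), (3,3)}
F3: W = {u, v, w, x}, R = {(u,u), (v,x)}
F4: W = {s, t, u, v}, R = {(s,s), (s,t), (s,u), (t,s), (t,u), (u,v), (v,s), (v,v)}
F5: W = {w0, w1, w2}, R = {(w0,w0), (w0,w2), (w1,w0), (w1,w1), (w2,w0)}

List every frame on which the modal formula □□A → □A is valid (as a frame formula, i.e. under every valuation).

The schema corresponds to density: ∀x ∀y (Rxy → ∃z (Rxz ∧ Rzy)).
F1: fails — Rw3w2 but no z with Rw3z and Rzw2.
F2: satisfies the condition.
F3: fails — Rvx but no z with Rvz and Rzx.
F4: satisfies the condition.
F5: satisfies the condition.
Valid on: F2, F4, F5.

F2, F4, F5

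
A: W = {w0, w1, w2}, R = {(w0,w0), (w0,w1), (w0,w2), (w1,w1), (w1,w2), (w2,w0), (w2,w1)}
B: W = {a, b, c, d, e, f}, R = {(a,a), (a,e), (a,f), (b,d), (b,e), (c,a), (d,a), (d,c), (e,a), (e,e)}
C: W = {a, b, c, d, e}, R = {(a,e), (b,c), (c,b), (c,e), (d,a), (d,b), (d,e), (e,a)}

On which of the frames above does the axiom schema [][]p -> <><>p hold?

A, C

Frame correspondent (Sahlqvist): forall x exists w (x R^2 w & x R^2 w) — i.e. a generalized confluence (Geach) condition.
A: holds.
B: fails — at f but no w with fR²w and fR²w.
C: holds.
Valid on: A, C.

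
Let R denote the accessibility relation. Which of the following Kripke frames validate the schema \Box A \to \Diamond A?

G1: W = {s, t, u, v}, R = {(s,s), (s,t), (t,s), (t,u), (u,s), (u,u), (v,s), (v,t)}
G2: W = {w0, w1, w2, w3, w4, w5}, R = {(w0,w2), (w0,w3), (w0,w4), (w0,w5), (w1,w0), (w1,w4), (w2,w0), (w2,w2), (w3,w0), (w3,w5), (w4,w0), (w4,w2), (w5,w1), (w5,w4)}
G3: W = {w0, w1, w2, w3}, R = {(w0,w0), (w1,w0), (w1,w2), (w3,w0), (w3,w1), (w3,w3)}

G1, G2

The schema corresponds to seriality: \forall x \exists y Rxy.
G1: ✓.
G2: ✓.
G3: fails — world w2 has no successor.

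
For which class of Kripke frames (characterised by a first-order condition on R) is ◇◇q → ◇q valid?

Equivalently (dual form): □q → □□q.
Suppose □q→□□q is valid. Take Rxy, Ryz and set V(q)={w : Rxw}. Then □q at x, so □□q at x, so □q at y, so q at z, i.e. Rxz.
Conversely, on a frame with transitivity the schema holds at every world under every valuation.
So the correspondent is transitivity.

transitivity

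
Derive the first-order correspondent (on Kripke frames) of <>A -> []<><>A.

forall x forall y forall z ((xRy & xRz) -> exists w (y = w & z R^2 w))

This is a Sahlqvist (Geach-type) schema ◇^1□^0A → □^1◇^2A.
First-order correspondent: forall x forall y forall z ((xRy & xRz) -> exists w (y = w & z R^2 w)).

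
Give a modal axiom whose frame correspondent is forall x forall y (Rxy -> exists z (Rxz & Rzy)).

A defining formula is □□q → □q (the C4 axiom).

□□q → □q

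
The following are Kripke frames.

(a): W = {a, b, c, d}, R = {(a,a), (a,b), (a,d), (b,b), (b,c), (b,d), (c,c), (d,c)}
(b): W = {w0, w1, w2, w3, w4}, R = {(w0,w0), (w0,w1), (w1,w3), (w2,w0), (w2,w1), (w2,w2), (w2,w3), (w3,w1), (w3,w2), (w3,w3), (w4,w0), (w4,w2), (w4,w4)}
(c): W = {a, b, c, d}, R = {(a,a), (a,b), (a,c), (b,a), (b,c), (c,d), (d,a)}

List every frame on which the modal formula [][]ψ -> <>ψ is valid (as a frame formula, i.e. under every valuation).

(a), (b)

This is the axiom for a generalized confluence (Geach) condition; its first-order frame correspondent is forall x exists w (x R^2 w & xRw).
(a): ✓.
(b): ✓.
(c): fails — at c but no w with cR²w and cRw.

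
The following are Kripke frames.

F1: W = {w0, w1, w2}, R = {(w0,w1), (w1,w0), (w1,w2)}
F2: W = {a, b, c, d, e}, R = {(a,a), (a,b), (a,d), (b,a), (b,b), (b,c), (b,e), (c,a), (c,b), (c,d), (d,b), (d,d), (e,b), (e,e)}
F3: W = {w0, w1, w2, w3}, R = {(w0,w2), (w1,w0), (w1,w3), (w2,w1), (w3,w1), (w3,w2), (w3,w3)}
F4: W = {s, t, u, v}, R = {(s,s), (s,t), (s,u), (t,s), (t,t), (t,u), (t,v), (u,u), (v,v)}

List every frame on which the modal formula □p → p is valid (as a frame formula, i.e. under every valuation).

This is the axiom for reflexivity; its first-order frame correspondent is ∀x Rxx.
F1: fails — world w0 does not see itself.
F2: fails — world c does not see itself.
F3: fails — world w0 does not see itself.
F4: condition met.
Valid on: F4.

F4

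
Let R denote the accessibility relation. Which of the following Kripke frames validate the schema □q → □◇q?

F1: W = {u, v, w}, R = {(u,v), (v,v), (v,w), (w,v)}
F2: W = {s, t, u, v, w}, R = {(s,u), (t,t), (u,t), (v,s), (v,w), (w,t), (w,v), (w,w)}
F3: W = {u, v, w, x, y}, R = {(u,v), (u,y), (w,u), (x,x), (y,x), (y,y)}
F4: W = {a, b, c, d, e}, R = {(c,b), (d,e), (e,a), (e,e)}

F1

Frame correspondent (Sahlqvist): ∀x ∀z (xRz → ∃w (xRw ∧ zRw)) — i.e. a generalized confluence (Geach) condition.
F1: condition met.
F2: fails — sRu but no w* with sRw* and uRw*.
F3: fails — uRv but no t with uRt and vRt.
F4: fails — cRb but no w with cRw and bRw.
Valid on: F1.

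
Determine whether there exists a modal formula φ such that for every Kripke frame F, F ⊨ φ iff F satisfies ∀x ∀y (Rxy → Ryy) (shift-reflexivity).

Yes, by □(□r → r)

The condition is shift-reflexivity. A defining modal formula is □(□r → r).
Suppose □(□r→r) is valid. Take Rxy and set V(r)={w : Ryw}. Then at y, □r holds; since □(□r→r) at x, □r→r at y, so r at y, i.e. Ryy.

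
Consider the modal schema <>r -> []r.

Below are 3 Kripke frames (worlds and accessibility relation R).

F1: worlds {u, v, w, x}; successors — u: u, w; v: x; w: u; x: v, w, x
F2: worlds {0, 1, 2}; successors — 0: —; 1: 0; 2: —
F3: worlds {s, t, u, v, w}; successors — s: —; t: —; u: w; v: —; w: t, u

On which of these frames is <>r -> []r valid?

The schema corresponds to partial functionality: forall x forall y forall z (Rxy & Rxz -> y = z).
F1: fails — u sees both u and w.
F2: ✓.
F3: fails — w sees both t and u.
Valid on: F2.

F2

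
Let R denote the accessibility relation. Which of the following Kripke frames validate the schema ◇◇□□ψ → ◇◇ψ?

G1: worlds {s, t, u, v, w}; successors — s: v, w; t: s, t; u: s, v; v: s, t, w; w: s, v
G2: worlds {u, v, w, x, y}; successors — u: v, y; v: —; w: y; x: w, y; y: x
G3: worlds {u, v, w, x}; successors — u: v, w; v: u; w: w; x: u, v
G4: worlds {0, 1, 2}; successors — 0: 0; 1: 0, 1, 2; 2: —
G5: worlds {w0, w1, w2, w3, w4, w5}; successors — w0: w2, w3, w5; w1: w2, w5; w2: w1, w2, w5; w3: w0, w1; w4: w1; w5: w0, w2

G1, G3, G5

The schema corresponds to a generalized confluence (Geach) condition: ∀x ∀y (xR²y → ∃w (yR²w ∧ xR²w)).
G1: holds.
G2: fails — yR²w but no t with wR²t and yR²t.
G3: holds.
G4: fails — 1R²2 but no w with 2R²w and 1R²w.
G5: holds.
Valid on: G1, G3, G5.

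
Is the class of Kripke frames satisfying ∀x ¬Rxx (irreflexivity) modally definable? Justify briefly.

Not modally definable

Modal frame validity is preserved under surjective bounded morphisms.
The 4-cycle (worlds s,t,u,v with s→t→u→v→s) is irreflexive, and the map sending every world to a single reflexive point • is a surjective bounded morphism (forth: every edge maps to (•,•); back: every world has a successor). So any modal formula valid on the 4-cycle is also valid on the reflexive point, which is not irreflexive.
Hence irreflexivity is not modally definable.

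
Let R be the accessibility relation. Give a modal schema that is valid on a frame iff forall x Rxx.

□s → s

The condition is reflexivity. The T schema □s → s defines it.
Suppose □s→s is valid. At any x set V(s)={w : Rxw}. Then □s holds at x, so s holds at x, i.e. Rxx.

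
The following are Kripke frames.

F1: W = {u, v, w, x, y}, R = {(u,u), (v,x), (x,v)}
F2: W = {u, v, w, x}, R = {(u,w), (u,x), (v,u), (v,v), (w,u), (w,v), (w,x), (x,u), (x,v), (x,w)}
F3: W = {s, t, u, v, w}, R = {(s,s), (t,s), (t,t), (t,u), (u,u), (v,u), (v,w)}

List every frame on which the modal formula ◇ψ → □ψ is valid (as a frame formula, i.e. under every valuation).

This is the axiom for partial functionality; its first-order frame correspondent is ∀x ∀y ∀z (Rxy ∧ Rxz → y = z).
F1: satisfies the condition.
F2: fails — u sees both w and x.
F3: fails — t sees both s and t.
Valid on: F1.

F1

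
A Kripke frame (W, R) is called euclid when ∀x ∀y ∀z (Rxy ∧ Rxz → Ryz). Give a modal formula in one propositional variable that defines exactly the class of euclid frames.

◇p → □◇p

A defining formula is ◇p → □◇p (the 5 axiom).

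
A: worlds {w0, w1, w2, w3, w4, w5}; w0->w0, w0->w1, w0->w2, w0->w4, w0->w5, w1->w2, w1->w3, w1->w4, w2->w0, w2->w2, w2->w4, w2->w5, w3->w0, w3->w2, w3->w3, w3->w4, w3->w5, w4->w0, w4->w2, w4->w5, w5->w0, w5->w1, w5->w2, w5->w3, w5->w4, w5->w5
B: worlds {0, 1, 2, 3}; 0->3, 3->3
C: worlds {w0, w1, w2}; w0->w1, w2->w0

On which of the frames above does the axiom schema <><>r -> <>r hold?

Frame correspondent (Sahlqvist): forall x forall y forall z (Rxy & Ryz -> Rxz) — i.e. transitivity.
A: fails — Rw1w3 and Rw3w5 but not Rw1w5.
B: ✓.
C: fails — Rw2w0 and Rw0w1 but not Rw2w1.
Valid on: B.

B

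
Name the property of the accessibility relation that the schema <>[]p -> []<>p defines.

convergence

Suppose ◇□p→□◇p is valid. Take Rxy, Rxz and set V(p)={w : Ryw}. Then □p at y so ◇□p at x, so □◇p at x, so ◇p at z, giving w with Rzw and Ryw.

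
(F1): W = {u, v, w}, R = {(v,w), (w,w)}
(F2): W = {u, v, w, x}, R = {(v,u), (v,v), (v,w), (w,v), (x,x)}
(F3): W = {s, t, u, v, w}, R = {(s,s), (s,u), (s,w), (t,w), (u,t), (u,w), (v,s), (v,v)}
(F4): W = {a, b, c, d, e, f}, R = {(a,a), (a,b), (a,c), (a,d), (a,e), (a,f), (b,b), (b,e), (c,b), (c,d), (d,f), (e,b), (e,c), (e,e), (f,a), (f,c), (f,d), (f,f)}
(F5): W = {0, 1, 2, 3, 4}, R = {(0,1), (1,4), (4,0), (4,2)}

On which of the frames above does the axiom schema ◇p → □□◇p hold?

(F1)

This is the axiom for a generalized confluence (Geach) condition; its first-order frame correspondent is ∀x ∀y ∀z ((xRy ∧ xR²z) → ∃w (y = w ∧ zRw)).
(F1): satisfies the condition.
(F2): fails — vRu, vR²u but no t with u=t and uRt.
(F3): fails — sRs, sR²t but no w* with s=w* and tRw*.
(F4): fails — aRa, aR²b but no w with a=w and bRw.
(F5): fails — 0R1, 0R²4 but no w with 1=w and 4Rw.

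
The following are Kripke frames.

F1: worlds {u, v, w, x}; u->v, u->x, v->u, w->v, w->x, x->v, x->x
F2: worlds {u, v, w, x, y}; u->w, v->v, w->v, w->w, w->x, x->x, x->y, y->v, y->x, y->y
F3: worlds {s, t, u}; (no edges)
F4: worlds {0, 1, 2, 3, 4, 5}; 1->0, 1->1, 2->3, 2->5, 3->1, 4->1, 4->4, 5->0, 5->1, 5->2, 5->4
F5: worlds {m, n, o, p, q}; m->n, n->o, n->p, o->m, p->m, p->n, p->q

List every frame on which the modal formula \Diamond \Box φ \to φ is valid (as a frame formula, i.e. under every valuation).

F3

This is the axiom for symmetry; its first-order frame correspondent is \forall x \forall y (Rxy \to Ryx).
F1: fails — Rwx but not Rxw.
F2: fails — Ruw but not Rwu.
F3: holds.
F4: fails — R10 but not R01.
F5: fails — Rom but not Rmo.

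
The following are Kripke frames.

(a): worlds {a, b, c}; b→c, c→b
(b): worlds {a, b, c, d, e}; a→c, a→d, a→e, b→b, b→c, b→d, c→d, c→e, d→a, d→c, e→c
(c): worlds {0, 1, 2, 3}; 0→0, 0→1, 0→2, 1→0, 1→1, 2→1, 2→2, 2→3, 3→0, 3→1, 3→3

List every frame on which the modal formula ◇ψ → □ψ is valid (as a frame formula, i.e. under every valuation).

(a)

This is the axiom for partial functionality; its first-order frame correspondent is ∀x ∀y ∀z (Rxy ∧ Rxz → y = z).
(a): condition met.
(b): fails — a sees both c and d.
(c): fails — 0 sees both 0 and 1.
Valid on: (a).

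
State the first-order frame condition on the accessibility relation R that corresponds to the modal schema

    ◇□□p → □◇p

This is a Sahlqvist (Geach-type) schema ◇^1□^2p → □^1◇^1p.
Minimal-valuation argument: fix x; take any y with xR^1y and any z with xR^1z. Set V(p) to the set of worlds R-reachable from y in exactly 2 steps. Then □^2p holds at y, so the antecedent holds at x; validity forces ◇^1p at z, giving a w with zR^1w and yR^2w.
First-order correspondent: ∀x ∀y ∀z ((xRy ∧ xRz) → ∃w (yR²w ∧ zRw)).

∀x ∀y ∀z ((xRy ∧ xRz) → ∃w (yR²w ∧ zRw))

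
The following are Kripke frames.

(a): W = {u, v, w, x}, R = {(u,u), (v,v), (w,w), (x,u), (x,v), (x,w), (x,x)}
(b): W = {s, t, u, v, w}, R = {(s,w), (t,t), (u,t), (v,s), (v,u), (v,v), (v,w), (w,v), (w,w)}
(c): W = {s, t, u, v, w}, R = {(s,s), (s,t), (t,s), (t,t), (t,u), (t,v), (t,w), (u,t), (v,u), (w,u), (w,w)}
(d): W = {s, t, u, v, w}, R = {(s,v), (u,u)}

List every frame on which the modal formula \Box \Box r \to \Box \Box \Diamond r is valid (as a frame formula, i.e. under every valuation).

This is the axiom for a generalized confluence (Geach) condition; its first-order frame correspondent is \forall x \forall z (x R^2 z \to \exists w (x R^2 w \wedge zRw)).
(a): holds.
(b): fails — wR²u but no w* with wR²w* and uRw*.
(c): holds.
(d): holds.

(a), (c), (d)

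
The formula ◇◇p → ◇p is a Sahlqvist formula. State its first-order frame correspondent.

Transitivity

Replacing p by ¬p and contraposing gives the equivalent schema □p → □□p.
Suppose □p→□□p is valid. Take Rxy, Ryz and set V(p)={w : Rxw}. Then □p at x, so □□p at x, so □p at y, so p at z, i.e. Rxz.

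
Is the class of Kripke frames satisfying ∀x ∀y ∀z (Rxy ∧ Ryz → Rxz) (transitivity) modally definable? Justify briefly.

Yes: it is transitivity, defined by the 4 schema □r → □□r.
Suppose □r→□□r is valid. Take Rxy, Ryz and set V(r)={w : Rxw}. Then □r at x, so □□r at x, so □r at y, so r at z, i.e. Rxz.

Definable; □r → □□r defines it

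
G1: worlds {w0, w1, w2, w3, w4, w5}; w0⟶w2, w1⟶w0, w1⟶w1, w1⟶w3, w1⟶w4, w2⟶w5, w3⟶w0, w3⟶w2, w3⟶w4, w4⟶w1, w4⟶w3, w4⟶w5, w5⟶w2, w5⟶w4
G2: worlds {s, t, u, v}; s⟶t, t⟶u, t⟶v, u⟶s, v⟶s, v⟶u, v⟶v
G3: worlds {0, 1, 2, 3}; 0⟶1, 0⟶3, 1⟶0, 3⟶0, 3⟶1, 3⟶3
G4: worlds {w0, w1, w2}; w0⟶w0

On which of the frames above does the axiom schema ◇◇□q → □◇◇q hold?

The schema corresponds to a generalized confluence (Geach) condition: ∀x ∀y ∀z ((xR²y ∧ xRz) → ∃w (yRw ∧ zR²w)).
G1: fails — w1R²w0, w1Rw0 but no w with w0Rw and w0R²w.
G2: fails — tR²u, tRu but no w with uRw and uR²w.
G3: fails — 0R²1, 0R1 but no w with 1Rw and 1R²w.
G4: condition met.
Valid on: G4.

G4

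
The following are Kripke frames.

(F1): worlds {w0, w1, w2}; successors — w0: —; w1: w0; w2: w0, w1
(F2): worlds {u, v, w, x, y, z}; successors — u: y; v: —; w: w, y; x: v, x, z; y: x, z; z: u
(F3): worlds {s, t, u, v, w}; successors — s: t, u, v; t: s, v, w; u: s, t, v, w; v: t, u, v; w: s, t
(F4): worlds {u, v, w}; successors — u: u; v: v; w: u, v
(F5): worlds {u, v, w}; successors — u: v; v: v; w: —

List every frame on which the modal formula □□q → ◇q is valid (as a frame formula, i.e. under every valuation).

The schema corresponds to a generalized confluence (Geach) condition: ∀x ∃w (xR²w ∧ xRw).
(F1): fails — at w0 but no w with w0R²w and w0Rw.
(F2): fails — at u but no t with uR²t and uRt.
(F3): satisfies the condition.
(F4): satisfies the condition.
(F5): fails — at w but no t with wR²t and wRt.
Valid on: (F3), (F4).

(F3), (F4)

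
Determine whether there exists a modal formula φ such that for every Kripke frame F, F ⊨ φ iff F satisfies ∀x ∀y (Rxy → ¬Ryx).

Not definable by any modal formula

If a class were modally definable it would be closed under surjective bounded morphisms (Goldblatt–Thomason).
The 5-cycle (worlds a,b,c,d,e with a→b→c→d→e→a) is asymmetric. Mapping every world to a single reflexive point • is a surjective bounded morphism, and the reflexive point is not asymmetric (R•• but asymmetry requires ¬R••).
So no modal formula (or set of formulas) defines exactly the asymmetric frames.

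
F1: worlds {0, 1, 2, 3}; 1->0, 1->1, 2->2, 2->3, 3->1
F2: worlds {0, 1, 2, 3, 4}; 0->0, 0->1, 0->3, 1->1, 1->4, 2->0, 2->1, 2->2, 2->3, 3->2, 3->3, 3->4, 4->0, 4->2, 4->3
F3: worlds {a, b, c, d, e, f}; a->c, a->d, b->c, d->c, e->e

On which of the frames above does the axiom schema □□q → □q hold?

This is the axiom for density; its first-order frame correspondent is ∀x ∀y (Rxy → ∃z (Rxz ∧ Rzy)).
F1: satisfies the condition.
F2: satisfies the condition.
F3: fails — Rbc but no z with Rbz and Rzc.

F1, F2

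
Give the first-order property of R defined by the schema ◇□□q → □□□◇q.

This is a Sahlqvist (Geach-type) schema ◇^1□^2q → □^3◇^1q.
Minimal-valuation argument: fix x; take any y with xR^1y and any z with xR^3z. Set V(q) to the set of worlds R-reachable from y in exactly 2 steps. Then □^2q holds at y, so the antecedent holds at x; validity forces ◇^1q at z, giving a w with zR^1w and yR^2w.
First-order correspondent: ∀x ∀y ∀z ((xRy ∧ xR³z) → ∃w (yR²w ∧ zRw)).

∀x ∀y ∀z ((xRy ∧ xR³z) → ∃w (yR²w ∧ zRw))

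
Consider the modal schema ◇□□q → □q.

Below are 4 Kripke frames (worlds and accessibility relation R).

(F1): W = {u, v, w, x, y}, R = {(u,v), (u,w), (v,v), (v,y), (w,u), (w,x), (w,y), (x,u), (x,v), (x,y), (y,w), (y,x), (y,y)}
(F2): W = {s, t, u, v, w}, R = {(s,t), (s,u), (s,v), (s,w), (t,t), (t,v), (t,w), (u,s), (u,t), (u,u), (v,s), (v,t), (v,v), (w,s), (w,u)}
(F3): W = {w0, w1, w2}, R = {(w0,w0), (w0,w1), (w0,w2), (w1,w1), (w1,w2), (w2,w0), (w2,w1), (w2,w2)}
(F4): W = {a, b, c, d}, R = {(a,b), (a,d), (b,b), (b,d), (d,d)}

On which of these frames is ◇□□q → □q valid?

Frame correspondent (Sahlqvist): ∀x ∀y ∀z ((xRy ∧ xRz) → ∃w (yR²w ∧ z = w)) — i.e. a generalized confluence (Geach) condition.
(F1): fails — wRx, wRu but no t with xR²t and u=t.
(F2): ✓.
(F3): ✓.
(F4): fails — aRd, aRb but no w with dR²w and b=w.

(F2), (F3)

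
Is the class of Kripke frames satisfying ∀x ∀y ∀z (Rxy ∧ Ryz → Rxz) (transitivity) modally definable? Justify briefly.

The condition is transitivity. A defining modal formula is □r → □□r.
Suppose □r→□□r is valid. Take Rxy, Ryz and set V(r)={w : Rxw}. Then □r at x, so □□r at x, so □r at y, so r at z, i.e. Rxz.

Definable; □r → □□r defines it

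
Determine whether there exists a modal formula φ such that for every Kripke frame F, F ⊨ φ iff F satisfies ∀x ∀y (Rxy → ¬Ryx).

Any modally definable frame class is closed under surjective bounded morphisms.
The 5-cycle (worlds s,t,u,v,w with s→t→u→v→w→s) is asymmetric. Mapping every world to a single reflexive point • is a surjective bounded morphism, and the reflexive point is not asymmetric (R•• but asymmetry requires ¬R••).
So the class is not modally definable.

Not definable by any modal formula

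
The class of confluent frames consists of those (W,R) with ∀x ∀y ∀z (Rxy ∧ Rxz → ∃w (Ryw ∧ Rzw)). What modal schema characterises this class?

◇□p → □◇p

The condition is convergence. The .2 schema ◇□p → □◇p defines it.
Suppose ◇□p→□◇p is valid. Take Rxy, Rxz and set V(p)={w : Ryw}. Then □p at y so ◇□p at x, so □◇p at x, so ◇p at z, giving w with Rzw and Ryw.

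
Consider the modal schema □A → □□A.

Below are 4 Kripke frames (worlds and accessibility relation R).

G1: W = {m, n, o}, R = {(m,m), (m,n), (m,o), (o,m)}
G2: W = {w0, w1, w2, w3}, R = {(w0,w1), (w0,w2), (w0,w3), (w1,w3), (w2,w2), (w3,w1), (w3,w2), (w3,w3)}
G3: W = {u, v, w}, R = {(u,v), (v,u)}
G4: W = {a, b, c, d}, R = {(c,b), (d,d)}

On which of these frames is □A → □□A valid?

G4

Frame correspondent (Sahlqvist): ∀x ∀y ∀z (Rxy ∧ Ryz → Rxz) — i.e. transitivity.
G1: fails — Rom and Rmn but not Ron.
G2: fails — Rw1w3 and Rw3w1 but not Rw1w1.
G3: fails — Ruv and Rvu but not Ruu.
G4: holds.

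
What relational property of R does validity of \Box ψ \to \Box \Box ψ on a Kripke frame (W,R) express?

This schema is the 4 axiom.
It corresponds to transitivity: \forall x \forall y \forall z (Rxy \wedge Ryz \to Rxz).

transitivity: \forall x \forall y \forall z (Rxy \wedge Ryz \to Rxz)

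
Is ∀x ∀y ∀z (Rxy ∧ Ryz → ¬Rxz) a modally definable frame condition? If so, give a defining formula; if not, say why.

Any modally definable frame class is closed under surjective bounded morphisms.
The 3-cycle (worlds a,b,c with a→b→c→a) is intransitive. Mapping every world to a single reflexive point • is a surjective bounded morphism; the reflexive point is not intransitive (R••∧R•• but R••).
So the class is not modally definable.

No — not modally definable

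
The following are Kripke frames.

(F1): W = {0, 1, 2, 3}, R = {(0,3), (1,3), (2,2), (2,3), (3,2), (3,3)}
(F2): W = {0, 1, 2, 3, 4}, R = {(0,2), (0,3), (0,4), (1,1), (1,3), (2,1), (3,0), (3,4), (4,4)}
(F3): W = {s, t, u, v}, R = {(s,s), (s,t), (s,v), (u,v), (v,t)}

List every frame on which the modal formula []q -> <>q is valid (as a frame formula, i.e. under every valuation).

(F1), (F2)

This is the axiom for seriality; its first-order frame correspondent is forall x exists y Rxy.
(F1): satisfies the condition.
(F2): satisfies the condition.
(F3): fails — world t has no successor.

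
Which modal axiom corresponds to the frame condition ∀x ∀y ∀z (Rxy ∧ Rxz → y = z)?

This is partial functionality; the standard corresponding axiom is CD: ◇ψ → □ψ.
Suppose ◇ψ→□ψ is valid. Take Rxy, Rxz and set V(ψ)={y}. Then ◇ψ at x, so □ψ at x, so ψ at z, i.e. z=y.

◇ψ → □ψ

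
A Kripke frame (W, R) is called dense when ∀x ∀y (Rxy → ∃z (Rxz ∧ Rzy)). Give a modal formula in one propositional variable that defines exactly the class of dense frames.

□□r → □r

The condition is density. The C4 schema □□r → □r defines it.
Suppose □□r→□r is valid. Take Rxy and set V(r)={w : xR²w}. Then □□r at x, so □r at x, so r at y, i.e. ∃z(Rxz∧Rzy).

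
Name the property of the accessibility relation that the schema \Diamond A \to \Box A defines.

Partial functionality

Suppose ◇A→□A is valid. Take Rxy, Rxz and set V(A)={y}. Then ◇A at x, so □A at x, so A at z, i.e. z=y.
The converse is a direct semantic check.
Frame condition: \forall x \forall y \forall z (Rxy \wedge Rxz \to y = z).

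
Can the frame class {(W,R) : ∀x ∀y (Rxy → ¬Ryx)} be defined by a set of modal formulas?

No — not modally definable

Any modally definable frame class is closed under surjective bounded morphisms.
The 3-cycle (worlds 0,1,2 with 0→1→2→0) is asymmetric. Mapping every world to a single reflexive point • is a surjective bounded morphism, and the reflexive point is not asymmetric (R•• but asymmetry requires ¬R••).
So the class is not modally definable.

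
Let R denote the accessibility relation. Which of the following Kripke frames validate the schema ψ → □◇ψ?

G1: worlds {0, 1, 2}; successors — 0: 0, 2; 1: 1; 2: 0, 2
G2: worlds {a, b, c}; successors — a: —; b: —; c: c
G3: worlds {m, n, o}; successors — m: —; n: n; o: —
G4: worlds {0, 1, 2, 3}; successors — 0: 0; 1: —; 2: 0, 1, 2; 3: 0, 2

G1, G2, G3

Frame correspondent (Sahlqvist): ∀x ∀y (Rxy → Ryx) — i.e. symmetry.
G1: satisfies the condition.
G2: satisfies the condition.
G3: satisfies the condition.
G4: fails — R32 but not R23.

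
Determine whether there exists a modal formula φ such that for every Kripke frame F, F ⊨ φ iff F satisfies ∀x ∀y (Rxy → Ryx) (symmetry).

Definable; r → □◇r defines it

This is a Sahlqvist condition; the B axiom r → □◇r defines it.
Suppose r→□◇r is valid. Take Rxy and set V(r)={x}. Then r at x, so □◇r at x, so ◇r at y, so some z with Ryz has r; z=x, i.e. Ryx.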